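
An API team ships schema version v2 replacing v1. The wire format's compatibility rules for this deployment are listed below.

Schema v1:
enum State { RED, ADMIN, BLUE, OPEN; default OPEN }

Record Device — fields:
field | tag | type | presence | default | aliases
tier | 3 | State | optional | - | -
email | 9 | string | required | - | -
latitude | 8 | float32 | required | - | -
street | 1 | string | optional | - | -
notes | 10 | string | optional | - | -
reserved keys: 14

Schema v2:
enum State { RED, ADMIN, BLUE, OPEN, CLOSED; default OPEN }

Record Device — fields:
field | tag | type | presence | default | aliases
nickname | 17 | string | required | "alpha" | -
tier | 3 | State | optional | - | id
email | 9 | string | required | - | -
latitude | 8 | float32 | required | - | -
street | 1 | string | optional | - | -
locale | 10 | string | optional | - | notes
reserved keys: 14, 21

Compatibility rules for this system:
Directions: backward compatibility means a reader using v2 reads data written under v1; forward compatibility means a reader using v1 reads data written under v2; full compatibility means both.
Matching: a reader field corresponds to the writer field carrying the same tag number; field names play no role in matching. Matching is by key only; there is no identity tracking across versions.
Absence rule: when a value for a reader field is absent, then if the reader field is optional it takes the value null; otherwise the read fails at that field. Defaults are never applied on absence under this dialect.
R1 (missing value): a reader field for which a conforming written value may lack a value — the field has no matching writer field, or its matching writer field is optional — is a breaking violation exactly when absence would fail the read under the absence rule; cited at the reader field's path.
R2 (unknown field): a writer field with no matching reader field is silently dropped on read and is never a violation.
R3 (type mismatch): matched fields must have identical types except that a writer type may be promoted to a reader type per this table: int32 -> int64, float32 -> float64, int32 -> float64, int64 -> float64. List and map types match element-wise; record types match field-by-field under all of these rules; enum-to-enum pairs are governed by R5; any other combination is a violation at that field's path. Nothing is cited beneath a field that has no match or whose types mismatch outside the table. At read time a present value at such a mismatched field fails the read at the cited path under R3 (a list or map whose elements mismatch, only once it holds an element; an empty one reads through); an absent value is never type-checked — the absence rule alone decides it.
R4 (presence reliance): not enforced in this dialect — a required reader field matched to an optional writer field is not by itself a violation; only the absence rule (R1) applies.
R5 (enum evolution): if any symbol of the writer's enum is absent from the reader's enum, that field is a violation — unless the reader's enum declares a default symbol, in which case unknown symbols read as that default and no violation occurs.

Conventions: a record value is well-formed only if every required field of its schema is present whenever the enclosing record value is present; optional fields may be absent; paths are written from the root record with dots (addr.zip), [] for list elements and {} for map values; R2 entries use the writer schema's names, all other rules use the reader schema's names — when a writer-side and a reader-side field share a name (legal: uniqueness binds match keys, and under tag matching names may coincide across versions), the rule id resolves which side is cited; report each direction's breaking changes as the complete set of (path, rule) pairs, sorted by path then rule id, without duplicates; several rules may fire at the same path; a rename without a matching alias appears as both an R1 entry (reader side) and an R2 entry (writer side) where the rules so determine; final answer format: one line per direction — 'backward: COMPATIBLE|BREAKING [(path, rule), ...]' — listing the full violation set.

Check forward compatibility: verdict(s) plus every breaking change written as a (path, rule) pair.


forward: COMPATIBLE []

each type pair in Device: writer, then reader
checking forward for Device: reader v1 against writer v2:
  State -> State, writer optional: tier aligns to tier
  string -> string, writer required: email aligns to email
  float32 -> float32, writer required: latitude aligns to latitude
  string -> string, writer optional: street aligns to street
  string -> string, writer optional: notes aligns to locale
  leftover writer field: nickname
  => no violations; forward on Device: COMPATIBLE
ruling out the remaining Device differences:
  enum State (field tier in record Device): symbol CLOSED added -> fires no rule on Device, leaving the asked answer as it is
  added field nickname to record Device: required string, tag 17, default "alpha" (in v2 it sits immediately before tier) -> its effect on Device is confined to the backward direction, not asked
  renamed field notes to locale in record Device (alias notes declared on the renamed field) -> fires no rule on Device, leaving the asked answer as it is


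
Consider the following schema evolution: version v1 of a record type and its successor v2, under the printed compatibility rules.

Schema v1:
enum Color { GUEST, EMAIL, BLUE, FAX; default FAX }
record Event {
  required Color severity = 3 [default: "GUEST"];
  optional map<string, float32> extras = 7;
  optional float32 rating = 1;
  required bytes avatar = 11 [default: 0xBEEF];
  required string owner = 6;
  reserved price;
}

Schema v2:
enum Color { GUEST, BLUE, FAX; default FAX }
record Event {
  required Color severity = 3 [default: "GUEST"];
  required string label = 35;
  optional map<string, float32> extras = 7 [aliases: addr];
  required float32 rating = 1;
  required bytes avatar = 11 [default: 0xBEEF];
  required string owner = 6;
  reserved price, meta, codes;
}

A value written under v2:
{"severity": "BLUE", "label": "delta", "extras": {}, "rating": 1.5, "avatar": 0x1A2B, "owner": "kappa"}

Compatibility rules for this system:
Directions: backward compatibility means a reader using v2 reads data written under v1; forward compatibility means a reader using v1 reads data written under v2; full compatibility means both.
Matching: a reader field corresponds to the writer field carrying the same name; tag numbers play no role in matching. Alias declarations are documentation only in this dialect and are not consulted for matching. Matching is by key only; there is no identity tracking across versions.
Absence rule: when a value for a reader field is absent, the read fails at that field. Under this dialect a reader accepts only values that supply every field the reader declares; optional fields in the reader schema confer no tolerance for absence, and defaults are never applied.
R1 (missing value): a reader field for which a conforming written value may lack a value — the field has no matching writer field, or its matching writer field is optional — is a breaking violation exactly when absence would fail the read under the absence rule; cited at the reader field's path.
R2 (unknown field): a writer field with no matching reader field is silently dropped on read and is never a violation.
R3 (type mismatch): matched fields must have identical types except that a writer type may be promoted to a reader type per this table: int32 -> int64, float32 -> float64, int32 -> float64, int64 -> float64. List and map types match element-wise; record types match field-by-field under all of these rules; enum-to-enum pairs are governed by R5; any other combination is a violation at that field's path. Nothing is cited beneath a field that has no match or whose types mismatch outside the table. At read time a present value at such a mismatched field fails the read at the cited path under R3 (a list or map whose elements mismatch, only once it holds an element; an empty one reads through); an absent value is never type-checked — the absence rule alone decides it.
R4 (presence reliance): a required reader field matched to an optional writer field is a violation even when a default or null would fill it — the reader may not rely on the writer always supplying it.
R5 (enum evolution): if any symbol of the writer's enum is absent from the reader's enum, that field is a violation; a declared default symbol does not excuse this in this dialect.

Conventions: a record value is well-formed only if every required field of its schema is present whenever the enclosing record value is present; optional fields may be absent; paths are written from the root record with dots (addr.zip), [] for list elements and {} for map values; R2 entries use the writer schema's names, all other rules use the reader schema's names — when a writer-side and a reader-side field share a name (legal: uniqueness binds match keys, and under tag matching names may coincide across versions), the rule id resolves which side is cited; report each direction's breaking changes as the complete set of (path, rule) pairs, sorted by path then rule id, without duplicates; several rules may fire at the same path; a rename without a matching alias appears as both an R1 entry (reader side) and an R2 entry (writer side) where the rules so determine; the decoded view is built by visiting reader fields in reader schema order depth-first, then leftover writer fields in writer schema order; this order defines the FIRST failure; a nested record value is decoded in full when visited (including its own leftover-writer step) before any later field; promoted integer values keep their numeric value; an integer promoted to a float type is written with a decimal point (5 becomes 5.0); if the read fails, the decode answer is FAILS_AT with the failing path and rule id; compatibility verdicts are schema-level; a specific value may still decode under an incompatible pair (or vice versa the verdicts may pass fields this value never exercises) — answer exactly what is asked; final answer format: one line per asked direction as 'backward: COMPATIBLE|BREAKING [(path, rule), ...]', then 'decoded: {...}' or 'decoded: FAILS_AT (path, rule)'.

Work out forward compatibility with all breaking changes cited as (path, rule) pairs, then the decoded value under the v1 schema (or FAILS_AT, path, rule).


forward: BREAKING [(extras, R1)]; decoded: {"severity": "BLUE", "extras": {}, "rating": 1.5, "avatar": 0x1A2B, "owner": "kappa"}

in Event below, arrows point writer -> reader
forward on Event — v1 reading data written by v2:
  severity <- severity (Color -> Color, writer required)
  extras <- extras (map<string, float32> -> map<string, float32>, writer optional)
  rating <- rating (float32 -> float32, writer required)
  avatar <- avatar (bytes -> bytes, writer required)
  owner <- owner (string -> string, writer required)
  label (writer side), unknown to reader
  R1 fires at extras
  => 1 violation(s): forward is BREAKING for Event
decoding the Event value with the v1 reader:
  severity := "BLUE"
  extras := {}
  rating := 1.5
  avatar := 0x1A2B
  owner := "kappa"
  writer label: unknown -> dropped
  => decoded: {"severity": "BLUE", "extras": {}, "rating": 1.5, "avatar": 0x1A2B, "owner": "kappa"}
remaining Event differences; none change what is asked:
  added field label to record Event: required string, tag 35 (in v2 it sits immediately before extras) -> affects backward compatibility only, which is not asked
  enum Color (field severity in record Event): symbol EMAIL removed -> affects backward compatibility only, which is not asked


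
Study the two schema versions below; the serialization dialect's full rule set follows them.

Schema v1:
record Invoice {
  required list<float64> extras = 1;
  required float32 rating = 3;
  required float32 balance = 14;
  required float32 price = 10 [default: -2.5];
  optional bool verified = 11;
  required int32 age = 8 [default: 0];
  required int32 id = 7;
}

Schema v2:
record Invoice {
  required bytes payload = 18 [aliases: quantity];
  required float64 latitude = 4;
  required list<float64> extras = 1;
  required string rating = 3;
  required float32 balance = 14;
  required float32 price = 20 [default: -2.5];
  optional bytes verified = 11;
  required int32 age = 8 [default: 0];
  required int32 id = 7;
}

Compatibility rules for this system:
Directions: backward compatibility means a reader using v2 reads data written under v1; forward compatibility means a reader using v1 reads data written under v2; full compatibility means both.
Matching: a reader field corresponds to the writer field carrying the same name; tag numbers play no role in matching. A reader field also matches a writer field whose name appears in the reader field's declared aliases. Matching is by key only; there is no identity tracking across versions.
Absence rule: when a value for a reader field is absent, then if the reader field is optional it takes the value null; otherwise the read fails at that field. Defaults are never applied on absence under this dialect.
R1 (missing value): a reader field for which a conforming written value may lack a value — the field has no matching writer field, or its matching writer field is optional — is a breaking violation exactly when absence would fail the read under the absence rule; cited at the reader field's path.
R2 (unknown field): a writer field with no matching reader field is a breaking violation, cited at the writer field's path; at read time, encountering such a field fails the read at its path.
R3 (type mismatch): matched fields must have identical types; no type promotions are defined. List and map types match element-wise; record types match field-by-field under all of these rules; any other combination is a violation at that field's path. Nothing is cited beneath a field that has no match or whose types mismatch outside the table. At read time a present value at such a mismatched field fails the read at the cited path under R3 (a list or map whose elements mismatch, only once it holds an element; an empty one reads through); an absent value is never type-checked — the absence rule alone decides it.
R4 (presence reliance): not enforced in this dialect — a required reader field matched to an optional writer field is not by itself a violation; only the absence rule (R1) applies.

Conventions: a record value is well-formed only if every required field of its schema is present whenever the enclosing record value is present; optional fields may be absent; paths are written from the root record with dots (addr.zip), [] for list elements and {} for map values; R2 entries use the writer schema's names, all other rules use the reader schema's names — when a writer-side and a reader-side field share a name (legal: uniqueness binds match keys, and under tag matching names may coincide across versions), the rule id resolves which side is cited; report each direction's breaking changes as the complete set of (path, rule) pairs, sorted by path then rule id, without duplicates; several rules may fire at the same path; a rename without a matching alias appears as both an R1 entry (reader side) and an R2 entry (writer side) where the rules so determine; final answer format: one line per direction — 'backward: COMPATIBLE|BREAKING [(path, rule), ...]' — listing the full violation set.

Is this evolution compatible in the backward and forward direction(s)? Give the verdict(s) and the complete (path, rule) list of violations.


backward: BREAKING [(latitude, R1), (payload, R1), (rating, R3), (verified, R3)]; forward: BREAKING [(latitude, R2), (payload, R2), (rating, R3), (verified, R3)]

in Invoice below, arrows point writer -> reader
backward for Invoice (reader v2, writer v1):
  no writer field matches reader payload
  no writer field matches reader latitude
  extras: list<float64> -> list<float64>, writer required; from extras
  rating: float32 -> string, writer required; from rating
  balance: float32 -> float32, writer required; from balance
  price: float32 -> float32, writer required; from price
  verified: bool -> bytes, writer optional; from verified
  age: int32 -> int32, writer required; from age
  id: int32 -> int32, writer required; from id
  rule R1 violated at latitude
  rule R1 violated at payload
  rule R3 violated at rating
  rule R3 violated at verified
  => backward verdict for Invoice: BREAKING, 4 violation(s)
forward for Invoice (reader v1, writer v2):
  extras: list<float64> -> list<float64>, writer required; from extras
  rating: string -> float32, writer required; from rating
  balance: float32 -> float32, writer required; from balance
  price: float32 -> float32, writer required; from price
  verified: bytes -> bool, writer optional; from verified
  age: int32 -> int32, writer required; from age
  id: int32 -> int32, writer required; from id
  payload (writer side), unknown to reader
  latitude (writer side), unknown to reader
  rule R2 violated at latitude
  rule R2 violated at payload
  rule R3 violated at rating
  rule R3 violated at verified
  => forward verdict for Invoice: BREAKING, 4 violation(s)


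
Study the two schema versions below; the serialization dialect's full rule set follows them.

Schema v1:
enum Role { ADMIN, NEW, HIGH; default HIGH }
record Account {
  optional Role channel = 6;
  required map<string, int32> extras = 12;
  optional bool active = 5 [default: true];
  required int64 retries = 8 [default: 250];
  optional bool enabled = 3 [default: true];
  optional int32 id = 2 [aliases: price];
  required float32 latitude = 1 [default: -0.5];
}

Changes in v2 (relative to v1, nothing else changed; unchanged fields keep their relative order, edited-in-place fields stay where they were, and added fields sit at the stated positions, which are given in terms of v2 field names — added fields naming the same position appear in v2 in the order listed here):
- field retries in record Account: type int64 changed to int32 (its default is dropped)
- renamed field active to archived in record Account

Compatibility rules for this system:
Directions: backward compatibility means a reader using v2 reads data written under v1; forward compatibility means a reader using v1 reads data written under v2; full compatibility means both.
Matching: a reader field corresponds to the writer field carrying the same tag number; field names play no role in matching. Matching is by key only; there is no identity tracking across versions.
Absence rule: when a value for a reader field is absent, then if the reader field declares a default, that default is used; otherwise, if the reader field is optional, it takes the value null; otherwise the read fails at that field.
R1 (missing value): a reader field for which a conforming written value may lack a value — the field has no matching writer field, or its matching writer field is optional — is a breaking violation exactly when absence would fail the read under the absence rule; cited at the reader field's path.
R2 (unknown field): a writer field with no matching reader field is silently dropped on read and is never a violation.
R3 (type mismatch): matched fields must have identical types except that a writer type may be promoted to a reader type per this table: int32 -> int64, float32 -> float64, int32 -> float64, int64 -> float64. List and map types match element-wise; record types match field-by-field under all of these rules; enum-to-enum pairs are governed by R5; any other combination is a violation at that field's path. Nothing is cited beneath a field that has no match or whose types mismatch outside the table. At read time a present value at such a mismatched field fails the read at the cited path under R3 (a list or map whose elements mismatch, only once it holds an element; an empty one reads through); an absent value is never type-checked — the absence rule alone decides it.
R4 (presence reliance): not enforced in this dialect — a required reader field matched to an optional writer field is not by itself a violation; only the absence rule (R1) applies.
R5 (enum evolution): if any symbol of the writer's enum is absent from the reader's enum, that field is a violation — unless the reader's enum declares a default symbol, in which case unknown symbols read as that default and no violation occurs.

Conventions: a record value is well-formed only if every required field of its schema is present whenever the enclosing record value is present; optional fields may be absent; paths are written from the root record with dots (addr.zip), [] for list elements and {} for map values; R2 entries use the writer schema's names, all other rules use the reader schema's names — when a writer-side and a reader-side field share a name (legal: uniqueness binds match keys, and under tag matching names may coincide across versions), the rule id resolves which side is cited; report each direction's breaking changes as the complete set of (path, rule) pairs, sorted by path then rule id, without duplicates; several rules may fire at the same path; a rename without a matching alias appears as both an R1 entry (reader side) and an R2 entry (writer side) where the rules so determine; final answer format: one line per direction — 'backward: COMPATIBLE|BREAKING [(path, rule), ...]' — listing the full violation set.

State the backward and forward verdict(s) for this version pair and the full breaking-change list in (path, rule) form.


the writer's type comes first in each Account pair
backward pass over Account, reader schema v2, writer schema v1:
  writer optional, Role -> Role: reader channel maps from writer channel
  writer required, map<string, int32> -> map<string, int32>: reader extras maps from writer extras
  writer optional, bool -> bool: reader archived maps from writer active
  writer required, int64 -> int32: reader retries maps from writer retries
  writer optional, bool -> bool: reader enabled maps from writer enabled
  writer optional, int32 -> int32: reader id maps from writer id
  writer required, float32 -> float32: reader latitude maps from writer latitude
  violation R3 at retries
  => 1 violation(s): backward is BREAKING for Account
forward pass over Account, reader schema v1, writer schema v2:
  writer optional, Role -> Role: reader channel maps from writer channel
  writer required, map<string, int32> -> map<string, int32>: reader extras maps from writer extras
  writer optional, bool -> bool: reader active maps from writer archived
  writer required, int32 -> int64: reader retries maps from writer retries
  writer optional, bool -> bool: reader enabled maps from writer enabled
  writer optional, int32 -> int32: reader id maps from writer id
  writer required, float32 -> float32: reader latitude maps from writer latitude
  => forward: COMPATIBLE

backward: BREAKING [(retries, R3)]; forward: COMPATIBLE []


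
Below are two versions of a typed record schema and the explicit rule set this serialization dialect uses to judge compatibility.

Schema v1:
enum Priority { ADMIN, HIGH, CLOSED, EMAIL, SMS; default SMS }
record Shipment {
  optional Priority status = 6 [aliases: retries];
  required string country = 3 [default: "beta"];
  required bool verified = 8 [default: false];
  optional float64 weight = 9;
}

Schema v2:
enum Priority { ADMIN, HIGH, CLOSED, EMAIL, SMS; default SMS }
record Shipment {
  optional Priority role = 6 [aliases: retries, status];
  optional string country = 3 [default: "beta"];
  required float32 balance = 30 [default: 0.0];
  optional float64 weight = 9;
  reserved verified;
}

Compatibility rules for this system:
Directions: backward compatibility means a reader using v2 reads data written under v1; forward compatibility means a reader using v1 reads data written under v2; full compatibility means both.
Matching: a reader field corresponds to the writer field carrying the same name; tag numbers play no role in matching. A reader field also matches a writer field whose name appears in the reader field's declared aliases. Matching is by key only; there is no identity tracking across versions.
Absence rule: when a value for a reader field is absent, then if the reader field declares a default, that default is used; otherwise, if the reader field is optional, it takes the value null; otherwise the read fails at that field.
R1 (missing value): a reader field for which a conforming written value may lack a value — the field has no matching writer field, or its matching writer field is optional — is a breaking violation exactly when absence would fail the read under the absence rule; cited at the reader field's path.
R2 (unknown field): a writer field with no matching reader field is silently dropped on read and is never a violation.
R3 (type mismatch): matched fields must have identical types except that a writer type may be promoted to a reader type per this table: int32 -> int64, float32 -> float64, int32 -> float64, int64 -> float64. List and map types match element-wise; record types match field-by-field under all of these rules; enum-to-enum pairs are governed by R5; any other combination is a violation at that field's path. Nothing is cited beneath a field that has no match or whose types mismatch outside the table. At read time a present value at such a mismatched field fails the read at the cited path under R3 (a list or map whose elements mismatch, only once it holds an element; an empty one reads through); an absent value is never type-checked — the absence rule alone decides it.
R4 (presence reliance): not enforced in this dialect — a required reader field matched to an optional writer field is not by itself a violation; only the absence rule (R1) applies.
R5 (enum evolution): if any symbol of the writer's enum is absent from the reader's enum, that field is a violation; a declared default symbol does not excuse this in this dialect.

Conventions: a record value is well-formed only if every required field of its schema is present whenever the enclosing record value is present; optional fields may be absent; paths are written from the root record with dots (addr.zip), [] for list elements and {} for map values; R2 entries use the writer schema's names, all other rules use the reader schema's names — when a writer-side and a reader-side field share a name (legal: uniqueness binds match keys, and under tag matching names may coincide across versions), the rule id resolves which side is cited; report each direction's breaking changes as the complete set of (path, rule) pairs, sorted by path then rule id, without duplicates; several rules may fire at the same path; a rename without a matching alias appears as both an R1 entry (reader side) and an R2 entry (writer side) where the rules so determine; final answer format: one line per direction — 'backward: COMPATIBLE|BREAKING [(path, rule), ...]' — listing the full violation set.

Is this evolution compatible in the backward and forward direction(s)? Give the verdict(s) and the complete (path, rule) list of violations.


the writer's type comes first in each Shipment pair
backward for Shipment (reader v2, writer v1):
  Priority -> Priority, writer optional: role aligns to status
  string -> string, writer required: country aligns to country
  balance: no writer match
  float64 -> float64, writer optional: weight aligns to weight
  writer verified: unknown to reader
  => backward verdict for Shipment: COMPATIBLE, no violations
forward for Shipment (reader v1, writer v2):
  status: no writer match
  string -> string, writer optional: country aligns to country
  verified: no writer match
  float64 -> float64, writer optional: weight aligns to weight
  writer role: unknown to reader
  writer balance: unknown to reader
  => forward verdict for Shipment: COMPATIBLE, no violations

backward: COMPATIBLE []; forward: COMPATIBLE []


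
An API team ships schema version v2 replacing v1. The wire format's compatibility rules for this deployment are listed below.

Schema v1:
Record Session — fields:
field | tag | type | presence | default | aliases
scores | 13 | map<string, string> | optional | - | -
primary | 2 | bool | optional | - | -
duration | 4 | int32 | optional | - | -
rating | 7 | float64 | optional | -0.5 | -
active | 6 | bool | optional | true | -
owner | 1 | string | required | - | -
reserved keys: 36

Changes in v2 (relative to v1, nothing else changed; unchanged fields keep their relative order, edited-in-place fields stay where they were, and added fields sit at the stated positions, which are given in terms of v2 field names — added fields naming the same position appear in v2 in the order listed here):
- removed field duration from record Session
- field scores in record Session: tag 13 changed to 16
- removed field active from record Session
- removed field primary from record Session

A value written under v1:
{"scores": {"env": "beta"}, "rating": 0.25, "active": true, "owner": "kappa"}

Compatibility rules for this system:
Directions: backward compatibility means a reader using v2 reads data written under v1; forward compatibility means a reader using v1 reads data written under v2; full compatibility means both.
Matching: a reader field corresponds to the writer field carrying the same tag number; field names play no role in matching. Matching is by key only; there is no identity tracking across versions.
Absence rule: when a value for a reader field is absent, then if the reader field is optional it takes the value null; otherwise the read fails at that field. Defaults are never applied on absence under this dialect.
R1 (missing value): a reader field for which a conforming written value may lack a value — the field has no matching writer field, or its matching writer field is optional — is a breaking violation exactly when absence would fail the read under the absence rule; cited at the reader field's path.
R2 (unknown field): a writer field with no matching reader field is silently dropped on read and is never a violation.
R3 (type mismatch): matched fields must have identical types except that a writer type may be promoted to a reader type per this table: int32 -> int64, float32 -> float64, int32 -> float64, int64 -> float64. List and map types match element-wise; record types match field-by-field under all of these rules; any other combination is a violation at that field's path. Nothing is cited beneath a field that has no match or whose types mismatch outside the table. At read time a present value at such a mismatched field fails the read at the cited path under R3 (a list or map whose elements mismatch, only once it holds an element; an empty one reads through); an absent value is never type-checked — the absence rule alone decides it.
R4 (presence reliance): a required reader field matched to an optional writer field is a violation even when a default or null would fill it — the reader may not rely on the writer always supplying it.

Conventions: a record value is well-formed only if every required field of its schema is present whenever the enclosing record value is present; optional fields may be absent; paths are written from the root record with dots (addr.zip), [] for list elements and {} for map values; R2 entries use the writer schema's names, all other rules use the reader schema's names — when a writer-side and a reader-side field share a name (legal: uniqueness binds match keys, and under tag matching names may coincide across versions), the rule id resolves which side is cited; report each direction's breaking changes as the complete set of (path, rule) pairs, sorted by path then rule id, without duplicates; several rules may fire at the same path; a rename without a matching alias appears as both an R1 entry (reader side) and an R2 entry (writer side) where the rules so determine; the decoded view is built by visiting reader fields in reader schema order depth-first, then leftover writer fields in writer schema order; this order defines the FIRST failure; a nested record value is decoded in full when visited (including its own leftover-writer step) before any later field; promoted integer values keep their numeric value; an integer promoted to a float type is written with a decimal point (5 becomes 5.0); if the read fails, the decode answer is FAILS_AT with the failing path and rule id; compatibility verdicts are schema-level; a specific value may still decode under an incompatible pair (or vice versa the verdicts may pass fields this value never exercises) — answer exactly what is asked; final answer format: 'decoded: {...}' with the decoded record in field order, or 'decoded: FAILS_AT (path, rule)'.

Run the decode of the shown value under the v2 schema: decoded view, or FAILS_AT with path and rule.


arrows below run writer -> reader for Session
migrating the Session value to v2:
  scores := null (missing; optional => null)
  rating := 0.25
  owner := "kappa"
  writer scores: no reader field; dropped
  writer active: no reader field; dropped
  => decoded: {"scores": null, "rating": 0.25, "owner": "kappa"}

decoded: {"scores": null, "rating": 0.25, "owner": "kappa"}


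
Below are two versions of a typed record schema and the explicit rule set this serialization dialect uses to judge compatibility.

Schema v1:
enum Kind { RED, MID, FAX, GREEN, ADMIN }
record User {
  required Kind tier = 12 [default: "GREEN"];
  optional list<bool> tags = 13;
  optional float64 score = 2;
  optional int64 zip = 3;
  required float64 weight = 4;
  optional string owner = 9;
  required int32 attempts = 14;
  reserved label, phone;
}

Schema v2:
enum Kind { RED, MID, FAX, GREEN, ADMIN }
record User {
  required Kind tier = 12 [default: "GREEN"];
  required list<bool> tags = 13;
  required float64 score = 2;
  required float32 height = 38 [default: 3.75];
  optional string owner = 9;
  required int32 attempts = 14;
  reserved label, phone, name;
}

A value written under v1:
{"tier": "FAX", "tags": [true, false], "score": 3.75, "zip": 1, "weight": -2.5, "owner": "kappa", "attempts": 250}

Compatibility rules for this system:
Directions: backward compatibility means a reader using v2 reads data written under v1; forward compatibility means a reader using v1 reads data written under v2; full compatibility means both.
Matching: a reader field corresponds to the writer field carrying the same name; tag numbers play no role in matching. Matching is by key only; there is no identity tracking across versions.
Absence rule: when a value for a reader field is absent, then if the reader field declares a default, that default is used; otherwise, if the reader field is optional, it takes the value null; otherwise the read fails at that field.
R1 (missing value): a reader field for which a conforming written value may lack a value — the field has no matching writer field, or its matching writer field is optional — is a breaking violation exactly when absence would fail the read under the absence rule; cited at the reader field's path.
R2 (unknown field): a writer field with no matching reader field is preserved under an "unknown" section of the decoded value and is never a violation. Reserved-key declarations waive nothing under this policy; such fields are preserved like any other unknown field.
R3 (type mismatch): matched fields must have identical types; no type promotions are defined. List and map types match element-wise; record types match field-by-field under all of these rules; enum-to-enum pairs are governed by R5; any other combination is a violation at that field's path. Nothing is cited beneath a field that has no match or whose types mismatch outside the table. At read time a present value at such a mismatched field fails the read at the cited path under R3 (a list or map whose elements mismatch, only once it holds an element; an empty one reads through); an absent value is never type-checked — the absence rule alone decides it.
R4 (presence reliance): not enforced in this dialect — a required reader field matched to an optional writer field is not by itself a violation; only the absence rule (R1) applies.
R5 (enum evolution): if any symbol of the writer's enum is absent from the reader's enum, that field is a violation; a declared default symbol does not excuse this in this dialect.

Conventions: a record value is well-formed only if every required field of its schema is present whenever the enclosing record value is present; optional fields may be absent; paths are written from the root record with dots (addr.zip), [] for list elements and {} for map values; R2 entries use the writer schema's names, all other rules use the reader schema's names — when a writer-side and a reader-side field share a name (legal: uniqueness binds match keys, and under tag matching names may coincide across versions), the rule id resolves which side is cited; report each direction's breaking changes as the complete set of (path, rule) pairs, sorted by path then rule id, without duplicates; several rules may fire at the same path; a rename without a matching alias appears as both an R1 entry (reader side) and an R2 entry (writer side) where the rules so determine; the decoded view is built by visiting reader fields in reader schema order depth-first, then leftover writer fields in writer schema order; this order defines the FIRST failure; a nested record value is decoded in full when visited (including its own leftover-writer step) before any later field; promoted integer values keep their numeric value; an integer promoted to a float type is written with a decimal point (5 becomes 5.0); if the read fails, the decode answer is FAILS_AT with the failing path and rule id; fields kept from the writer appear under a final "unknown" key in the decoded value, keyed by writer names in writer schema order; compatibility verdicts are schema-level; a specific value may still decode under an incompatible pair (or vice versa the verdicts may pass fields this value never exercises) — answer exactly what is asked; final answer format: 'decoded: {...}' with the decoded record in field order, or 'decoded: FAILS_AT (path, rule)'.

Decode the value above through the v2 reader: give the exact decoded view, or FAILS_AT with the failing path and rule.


the writer's type comes first in each User pair
migrating the User value to v2:
  tier := "FAX"
  tags := [true, false]
  score := 3.75
  height := 3.75 (absent -> default)
  owner := "kappa"
  attempts := 250
  writer zip: kept under "unknown"
  writer weight: kept under "unknown"
  => decoded: {"tier": "FAX", "tags": [true, false], "score": 3.75, "height": 3.75, "owner": "kappa", "attempts": 250, "unknown": {"zip": 1, "weight": -2.5}}
the other User changes do not affect what is asked:
  field tags in record User: optional changed to required -> changes User's schema-level verdicts only — the decode of this value is the same
  field score in record User: optional changed to required -> changes User's schema-level verdicts only — the decode of this value is the same

decoded: {"tier": "FAX", "tags": [true, false], "score": 3.75, "height": 3.75, "owner": "kappa", "attempts": 250, "unknown": {"zip": 1, "weight": -2.5}}


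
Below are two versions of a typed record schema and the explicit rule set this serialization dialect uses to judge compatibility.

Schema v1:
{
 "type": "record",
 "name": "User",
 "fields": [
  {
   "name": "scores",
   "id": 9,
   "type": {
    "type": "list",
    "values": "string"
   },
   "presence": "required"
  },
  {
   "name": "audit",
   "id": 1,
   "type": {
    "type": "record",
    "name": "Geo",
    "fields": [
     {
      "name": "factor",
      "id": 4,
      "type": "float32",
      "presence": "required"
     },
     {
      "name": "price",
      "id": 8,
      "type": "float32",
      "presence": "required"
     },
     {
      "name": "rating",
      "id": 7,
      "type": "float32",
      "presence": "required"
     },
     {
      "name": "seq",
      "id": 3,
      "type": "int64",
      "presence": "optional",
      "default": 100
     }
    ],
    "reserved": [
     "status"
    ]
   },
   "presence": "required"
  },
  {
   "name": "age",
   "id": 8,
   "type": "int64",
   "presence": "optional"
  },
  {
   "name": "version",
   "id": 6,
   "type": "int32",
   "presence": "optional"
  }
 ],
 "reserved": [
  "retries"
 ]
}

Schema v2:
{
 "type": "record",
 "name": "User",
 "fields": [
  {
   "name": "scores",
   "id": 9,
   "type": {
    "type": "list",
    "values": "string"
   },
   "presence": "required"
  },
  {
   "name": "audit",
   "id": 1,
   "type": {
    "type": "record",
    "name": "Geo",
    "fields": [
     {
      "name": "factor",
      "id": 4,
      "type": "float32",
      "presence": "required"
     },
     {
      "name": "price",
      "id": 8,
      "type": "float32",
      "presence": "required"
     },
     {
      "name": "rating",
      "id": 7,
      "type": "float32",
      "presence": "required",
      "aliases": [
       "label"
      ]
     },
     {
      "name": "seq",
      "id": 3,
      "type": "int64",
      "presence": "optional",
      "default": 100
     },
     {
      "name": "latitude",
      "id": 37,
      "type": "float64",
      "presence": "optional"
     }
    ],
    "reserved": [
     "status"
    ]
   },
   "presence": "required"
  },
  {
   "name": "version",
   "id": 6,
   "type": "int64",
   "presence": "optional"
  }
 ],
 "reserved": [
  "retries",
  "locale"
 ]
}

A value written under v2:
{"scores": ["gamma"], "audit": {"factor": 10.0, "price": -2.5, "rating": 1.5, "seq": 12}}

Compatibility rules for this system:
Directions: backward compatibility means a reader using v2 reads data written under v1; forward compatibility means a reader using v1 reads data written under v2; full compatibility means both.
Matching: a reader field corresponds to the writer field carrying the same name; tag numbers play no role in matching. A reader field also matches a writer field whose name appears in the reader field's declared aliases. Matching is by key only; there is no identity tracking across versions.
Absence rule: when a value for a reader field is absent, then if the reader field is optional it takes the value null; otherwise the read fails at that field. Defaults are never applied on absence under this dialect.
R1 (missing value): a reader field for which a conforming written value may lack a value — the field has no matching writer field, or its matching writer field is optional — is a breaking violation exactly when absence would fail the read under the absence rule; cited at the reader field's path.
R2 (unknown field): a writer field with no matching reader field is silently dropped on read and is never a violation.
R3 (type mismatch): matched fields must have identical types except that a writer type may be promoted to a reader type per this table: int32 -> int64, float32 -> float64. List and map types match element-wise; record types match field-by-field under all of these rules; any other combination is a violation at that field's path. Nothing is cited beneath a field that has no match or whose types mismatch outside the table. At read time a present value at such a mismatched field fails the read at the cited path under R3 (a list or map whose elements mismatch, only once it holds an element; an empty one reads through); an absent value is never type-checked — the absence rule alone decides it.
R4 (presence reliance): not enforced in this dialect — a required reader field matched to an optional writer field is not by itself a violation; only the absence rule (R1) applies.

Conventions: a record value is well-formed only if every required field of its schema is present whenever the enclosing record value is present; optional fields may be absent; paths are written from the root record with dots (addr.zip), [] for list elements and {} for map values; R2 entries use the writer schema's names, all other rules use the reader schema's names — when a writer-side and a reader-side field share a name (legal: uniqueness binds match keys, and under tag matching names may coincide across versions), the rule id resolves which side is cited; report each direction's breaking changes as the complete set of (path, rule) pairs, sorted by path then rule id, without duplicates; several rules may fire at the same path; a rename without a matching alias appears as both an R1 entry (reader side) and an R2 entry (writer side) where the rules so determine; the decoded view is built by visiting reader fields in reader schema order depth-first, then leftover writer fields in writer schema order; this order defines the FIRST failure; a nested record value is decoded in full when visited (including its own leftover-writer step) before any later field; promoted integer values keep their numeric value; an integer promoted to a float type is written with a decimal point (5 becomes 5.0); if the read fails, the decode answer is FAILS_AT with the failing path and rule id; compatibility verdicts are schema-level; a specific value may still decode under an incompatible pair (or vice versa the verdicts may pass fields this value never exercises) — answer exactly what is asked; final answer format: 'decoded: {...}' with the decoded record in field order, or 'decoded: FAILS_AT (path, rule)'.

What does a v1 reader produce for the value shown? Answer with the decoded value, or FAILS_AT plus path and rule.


in User below, arrows point writer -> reader
decode (reader v1):
  scores := ["gamma"]
  audit.factor := 10.0
  audit.price := -2.5
  audit.rating := 1.5
  audit.seq := 12
  age := null (absent, optional -> null)
  version := null (absent, optional -> null)
  => decoded: {"scores": ["gamma"], "audit": {"factor": 10.0, "price": -2.5, "rating": 1.5, "seq": 12}, "age": null, "version": null}
checking off the User differences that do not matter here:
  removed field age from record User -> inert under this dialect — no rule fires on User and the result does not move
  added field latitude to record Geo: optional float64, tag 37 (in v2 it sits last) -> inert under this dialect — no rule fires on User and the result does not move
  field version in record User: type int32 changed to int64 -> shifts the User verdicts, not this decode

decoded: {"scores": ["gamma"], "audit": {"factor": 10.0, "price": -2.5, "rating": 1.5, "seq": 12}, "age": null, "version": null}
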